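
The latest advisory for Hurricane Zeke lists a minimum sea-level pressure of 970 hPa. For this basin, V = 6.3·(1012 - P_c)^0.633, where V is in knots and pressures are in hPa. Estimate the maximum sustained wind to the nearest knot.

67 kt

ΔP = 1012 − 970 = 42 hPa.
42^0.633 ≈ 10.654.
V ≈ 6.3 × 10.654 ≈ 67.1 kt.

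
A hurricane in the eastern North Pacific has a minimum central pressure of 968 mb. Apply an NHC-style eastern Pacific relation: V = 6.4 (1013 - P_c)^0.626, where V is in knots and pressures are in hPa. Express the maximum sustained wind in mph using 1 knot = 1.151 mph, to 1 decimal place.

79.8 mph

ΔP = 1013 − 968 = 45 mb.
V ≈ 6.4 × 45^0.626 = 6.4 × 10.837 ≈ 69.357 kt.
69.357 × 1.151 ≈ 79.83 mph → 79.8 mph.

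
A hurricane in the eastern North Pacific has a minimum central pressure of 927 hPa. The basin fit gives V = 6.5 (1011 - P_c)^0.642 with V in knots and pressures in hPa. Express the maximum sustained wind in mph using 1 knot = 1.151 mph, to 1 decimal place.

128.6 mph

ΔP = 1011 − 927 = 84 hPa.
V ≈ 6.5 × 84^0.642 = 6.5 × 17.194 ≈ 111.764 kt.
111.764 × 1.151 ≈ 128.64 mph → 128.6 mph.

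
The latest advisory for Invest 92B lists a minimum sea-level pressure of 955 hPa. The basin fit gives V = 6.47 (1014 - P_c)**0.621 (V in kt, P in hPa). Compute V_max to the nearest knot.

81 kt

ΔP = 1014 − 955 = 59 hPa.
59^0.621 ≈ 12.581.
V ≈ 6.47 × 12.581 ≈ 81.4 kt.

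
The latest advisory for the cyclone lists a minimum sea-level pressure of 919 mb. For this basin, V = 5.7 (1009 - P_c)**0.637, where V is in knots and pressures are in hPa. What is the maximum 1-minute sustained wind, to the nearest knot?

100 kt

ΔP = 1009 − 919 = 90 mb.
90^0.637 ≈ 17.573.
V ≈ 5.7 × 17.573 ≈ 100.2 kt.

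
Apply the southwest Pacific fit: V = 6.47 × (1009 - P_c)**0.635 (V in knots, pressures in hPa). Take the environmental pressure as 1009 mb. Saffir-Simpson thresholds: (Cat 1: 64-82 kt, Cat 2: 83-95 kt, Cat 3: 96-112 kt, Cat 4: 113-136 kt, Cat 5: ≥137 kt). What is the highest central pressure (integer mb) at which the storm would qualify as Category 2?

953 mb

Category 2 begins at V = 83 kt.
Required ΔP = (83/6.47)^(1/0.635) = 12.828^1.575 ≈ 55.61 mb.
P_c ≤ 1009 − 55.61 = 953.39, so the highest integer P_c is 953 mb.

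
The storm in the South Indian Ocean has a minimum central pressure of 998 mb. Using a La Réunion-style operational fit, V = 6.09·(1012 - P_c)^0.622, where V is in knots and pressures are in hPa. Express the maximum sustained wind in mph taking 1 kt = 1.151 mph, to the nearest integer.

ΔP = 1012 − 998 = 14 mb.
V ≈ 6.09 × 14^0.622 = 6.09 × 5.163 ≈ 31.442 kt.
31.442 × 1.151 ≈ 36.19 mph → 36 mph.

36 mph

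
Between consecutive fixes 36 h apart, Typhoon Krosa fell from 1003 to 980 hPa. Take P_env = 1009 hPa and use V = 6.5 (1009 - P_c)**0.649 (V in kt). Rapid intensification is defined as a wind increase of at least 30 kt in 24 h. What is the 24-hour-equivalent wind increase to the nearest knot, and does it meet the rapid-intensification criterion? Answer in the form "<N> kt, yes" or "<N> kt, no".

25 kt, no

V₁: ΔP = 6, V ≈ 6.5 × 6^0.649 ≈ 20.79 kt.
V₂: ΔP = 29, V ≈ 6.5 × 29^0.649 ≈ 57.81 kt.
ΔV over 36 h = 37.02 kt → 24 h equivalent = 37.02 × 24/36 ≈ 24.68 kt.
25 kt < 30 kt ⇒ not rapid intensification.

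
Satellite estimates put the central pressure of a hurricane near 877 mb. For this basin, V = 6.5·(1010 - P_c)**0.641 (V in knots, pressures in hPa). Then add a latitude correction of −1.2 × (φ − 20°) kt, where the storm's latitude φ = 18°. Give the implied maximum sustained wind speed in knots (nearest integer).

152 kt

ΔP = 1010 − 877 = 133 mb.
133^0.641 ≈ 22.982.
V ≈ 6.5 × 22.982 ≈ 149.4 kt.
Latitude correction: −1.2 × (18 − 20) = 2.4 kt.
Corrected V ≈ 151.8 kt → 152 kt.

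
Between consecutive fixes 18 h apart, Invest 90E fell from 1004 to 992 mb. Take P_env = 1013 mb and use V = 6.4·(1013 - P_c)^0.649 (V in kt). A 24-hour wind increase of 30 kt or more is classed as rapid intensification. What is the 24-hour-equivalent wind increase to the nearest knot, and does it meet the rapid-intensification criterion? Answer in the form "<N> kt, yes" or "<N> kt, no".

26 kt, no

V₁: ΔP = 9, V ≈ 6.4 × 9^0.649 ≈ 26.64 kt.
V₂: ΔP = 21, V ≈ 6.4 × 21^0.649 ≈ 46.16 kt.
ΔV over 18 h = 19.52 kt → 24 h equivalent = 19.52 × 24/18 ≈ 26.03 kt.
26 kt < 30 kt ⇒ not rapid intensification.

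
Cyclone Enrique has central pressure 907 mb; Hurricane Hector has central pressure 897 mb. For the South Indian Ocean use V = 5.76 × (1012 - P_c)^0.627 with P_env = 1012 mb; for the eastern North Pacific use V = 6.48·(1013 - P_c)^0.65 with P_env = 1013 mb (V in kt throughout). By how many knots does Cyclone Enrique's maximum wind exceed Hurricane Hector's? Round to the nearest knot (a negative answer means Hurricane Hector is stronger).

Cyclone Enrique: ΔP = 105; V ≈ 5.76 × 105^0.627 ≈ 106.59 kt.
Hurricane Hector: ΔP = 116; V ≈ 6.48 × 116^0.65 ≈ 142.39 kt.
Difference ≈ 106.59 − 142.39 = -35.80 → -36 kt.

-36 kt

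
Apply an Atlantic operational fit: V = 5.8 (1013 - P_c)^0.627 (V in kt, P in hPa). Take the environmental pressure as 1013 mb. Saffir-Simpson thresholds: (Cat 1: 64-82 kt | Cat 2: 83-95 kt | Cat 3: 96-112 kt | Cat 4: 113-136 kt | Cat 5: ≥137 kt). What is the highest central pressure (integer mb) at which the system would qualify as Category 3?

Category 3 begins at V = 96 kt.
Required ΔP = (96/5.8)^(1/0.627) = 16.552^1.595 ≈ 87.89 mb.
P_c ≤ 1013 − 87.89 = 925.11, so the highest integer P_c is 925 mb.

925 mb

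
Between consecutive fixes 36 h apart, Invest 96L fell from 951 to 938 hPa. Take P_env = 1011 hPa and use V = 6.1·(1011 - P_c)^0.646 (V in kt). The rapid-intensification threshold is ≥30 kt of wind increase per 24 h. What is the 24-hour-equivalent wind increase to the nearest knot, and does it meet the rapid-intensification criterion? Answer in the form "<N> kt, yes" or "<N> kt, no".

V₁: ΔP = 60, V ≈ 6.1 × 60^0.646 ≈ 85.90 kt.
V₂: ΔP = 73, V ≈ 6.1 × 73^0.646 ≈ 97.51 kt.
ΔV over 36 h = 11.61 kt → 24 h equivalent = 11.61 × 24/36 ≈ 7.74 kt.
8 kt < 30 kt ⇒ not rapid intensification.

8 kt, no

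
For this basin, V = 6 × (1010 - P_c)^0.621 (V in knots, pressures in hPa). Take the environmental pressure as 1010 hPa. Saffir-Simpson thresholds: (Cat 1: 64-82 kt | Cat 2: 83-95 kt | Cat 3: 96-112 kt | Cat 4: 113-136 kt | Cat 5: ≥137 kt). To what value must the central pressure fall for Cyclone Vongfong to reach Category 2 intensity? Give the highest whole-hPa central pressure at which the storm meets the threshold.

941 hPa

Category 2 begins at V = 83 kt.
Required ΔP = (83/6)^(1/0.621) = 13.833^1.610 ≈ 68.75 hPa.
P_c ≤ 1010 − 68.75 = 941.25, so the highest integer P_c is 941 hPa.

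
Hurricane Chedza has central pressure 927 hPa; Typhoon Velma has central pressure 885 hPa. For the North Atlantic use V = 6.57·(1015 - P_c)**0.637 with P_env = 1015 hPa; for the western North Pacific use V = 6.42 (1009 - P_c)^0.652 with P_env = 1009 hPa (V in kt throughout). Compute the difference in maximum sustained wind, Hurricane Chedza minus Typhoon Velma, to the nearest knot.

Hurricane Chedza: ΔP = 88; V ≈ 6.57 × 88^0.637 ≈ 113.82 kt.
Typhoon Velma: ΔP = 124; V ≈ 6.42 × 124^0.652 ≈ 148.75 kt.
Difference ≈ 113.82 − 148.75 = -34.93 → -35 kt.

-35 kt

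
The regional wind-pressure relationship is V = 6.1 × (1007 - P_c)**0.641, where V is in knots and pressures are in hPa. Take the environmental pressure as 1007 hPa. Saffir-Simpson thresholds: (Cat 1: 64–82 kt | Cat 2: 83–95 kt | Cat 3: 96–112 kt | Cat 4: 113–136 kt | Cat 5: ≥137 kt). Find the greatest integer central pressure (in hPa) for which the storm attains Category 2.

Category 2 begins at V = 83 kt.
Required ΔP = (83/6.1)^(1/0.641) = 13.607^1.560 ≈ 58.71 hPa.
P_c ≤ 1007 − 58.71 = 948.29, so the highest integer P_c is 948 hPa.

948 hPa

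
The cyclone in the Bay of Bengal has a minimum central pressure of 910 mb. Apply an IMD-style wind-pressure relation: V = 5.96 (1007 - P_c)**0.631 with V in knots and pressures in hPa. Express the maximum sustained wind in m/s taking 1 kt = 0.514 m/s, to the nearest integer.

55 m/s

ΔP = 1007 − 910 = 97 mb.
V ≈ 5.96 × 97^0.631 = 5.96 × 17.933 ≈ 106.881 kt.
106.881 × 0.514 ≈ 54.94 m/s → 55 m/s.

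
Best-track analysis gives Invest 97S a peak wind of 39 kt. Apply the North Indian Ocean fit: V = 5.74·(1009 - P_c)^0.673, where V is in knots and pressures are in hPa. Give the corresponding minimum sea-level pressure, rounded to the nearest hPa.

992 hPa

ΔP = (V / 5.74)^(1/0.673) = (39/5.74)^1.486.
39/5.74 = 6.794; 6.794^1.486 ≈ 17.24 hPa.
P_c = 1009 − 17.24 = 991.76 ≈ 992 hPa.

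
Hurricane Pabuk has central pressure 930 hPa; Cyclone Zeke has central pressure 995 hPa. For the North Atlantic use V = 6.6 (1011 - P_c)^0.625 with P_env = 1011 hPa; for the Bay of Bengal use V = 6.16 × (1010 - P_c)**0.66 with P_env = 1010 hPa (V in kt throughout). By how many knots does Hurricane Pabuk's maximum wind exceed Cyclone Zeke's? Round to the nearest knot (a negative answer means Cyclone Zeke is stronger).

Hurricane Pabuk: ΔP = 81; V ≈ 6.6 × 81^0.625 ≈ 102.88 kt.
Cyclone Zeke: ΔP = 15; V ≈ 6.16 × 15^0.66 ≈ 36.80 kt.
Difference ≈ 102.88 − 36.80 = 66.08 → 66 kt.

66 kt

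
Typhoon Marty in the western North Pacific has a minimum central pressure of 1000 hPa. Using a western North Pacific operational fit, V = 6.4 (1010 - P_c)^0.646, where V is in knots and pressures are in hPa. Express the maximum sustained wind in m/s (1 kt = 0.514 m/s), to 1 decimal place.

ΔP = 1010 − 1000 = 10 hPa.
V ≈ 6.4 × 10^0.646 = 6.4 × 4.426 ≈ 28.326 kt.
28.326 × 0.514 ≈ 14.56 m/s → 14.6 m/s.

14.6 m/s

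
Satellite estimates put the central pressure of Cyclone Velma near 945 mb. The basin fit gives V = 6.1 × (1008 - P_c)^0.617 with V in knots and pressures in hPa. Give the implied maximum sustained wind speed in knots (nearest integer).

ΔP = 1008 − 945 = 63 mb.
63^0.617 ≈ 12.888.
V ≈ 6.1 × 12.888 ≈ 78.6 kt.

79 kt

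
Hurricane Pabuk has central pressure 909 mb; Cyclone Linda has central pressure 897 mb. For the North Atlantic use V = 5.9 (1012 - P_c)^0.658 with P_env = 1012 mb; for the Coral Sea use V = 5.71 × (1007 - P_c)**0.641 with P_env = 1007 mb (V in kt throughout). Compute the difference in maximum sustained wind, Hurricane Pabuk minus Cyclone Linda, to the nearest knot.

8 kt

Hurricane Pabuk: ΔP = 103; V ≈ 5.9 × 103^0.658 ≈ 124.54 kt.
Cyclone Linda: ΔP = 110; V ≈ 5.71 × 110^0.641 ≈ 116.19 kt.
Difference ≈ 124.54 − 116.19 = 8.35 → 8 kt.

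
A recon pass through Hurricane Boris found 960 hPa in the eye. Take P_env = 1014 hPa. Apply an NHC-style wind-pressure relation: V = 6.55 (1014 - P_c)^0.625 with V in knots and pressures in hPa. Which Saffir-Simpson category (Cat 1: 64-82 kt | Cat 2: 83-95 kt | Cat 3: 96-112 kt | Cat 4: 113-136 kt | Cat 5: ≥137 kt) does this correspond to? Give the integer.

1

ΔP = 1014 − 960 = 54 hPa.
V ≈ 6.55 × 54^0.625 = 6.55 × 12.10 ≈ 79 kt.
79 kt falls in the Category 1 band.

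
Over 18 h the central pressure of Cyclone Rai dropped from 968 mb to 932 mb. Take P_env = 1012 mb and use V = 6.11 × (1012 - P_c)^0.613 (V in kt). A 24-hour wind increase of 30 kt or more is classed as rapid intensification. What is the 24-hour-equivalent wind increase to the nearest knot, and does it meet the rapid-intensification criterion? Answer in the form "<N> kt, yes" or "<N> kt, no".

V₁: ΔP = 44, V ≈ 6.11 × 44^0.613 ≈ 62.16 kt.
V₂: ΔP = 80, V ≈ 6.11 × 80^0.613 ≈ 89.67 kt.
ΔV over 18 h = 27.51 kt → 24 h equivalent = 27.51 × 24/18 ≈ 36.68 kt.
37 kt ≥ 30 kt ⇒ rapid intensification.

37 kt, yes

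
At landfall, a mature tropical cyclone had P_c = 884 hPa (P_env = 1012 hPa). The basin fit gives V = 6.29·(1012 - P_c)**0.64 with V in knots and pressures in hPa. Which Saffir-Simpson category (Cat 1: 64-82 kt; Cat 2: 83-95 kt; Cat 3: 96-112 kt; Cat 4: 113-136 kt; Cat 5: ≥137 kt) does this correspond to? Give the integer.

5

ΔP = 1012 − 884 = 128 hPa.
V ≈ 6.29 × 128^0.64 = 6.29 × 22.32 ≈ 140 kt.
140 kt falls in the Category 5 band.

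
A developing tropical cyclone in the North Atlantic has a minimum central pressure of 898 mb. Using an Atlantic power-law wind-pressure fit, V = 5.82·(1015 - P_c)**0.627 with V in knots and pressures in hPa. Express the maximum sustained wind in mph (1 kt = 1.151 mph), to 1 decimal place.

ΔP = 1015 − 898 = 117 mb.
V ≈ 5.82 × 117^0.627 = 5.82 × 19.804 ≈ 115.259 kt.
115.259 × 1.151 ≈ 132.66 mph → 132.7 mph.

132.7 mph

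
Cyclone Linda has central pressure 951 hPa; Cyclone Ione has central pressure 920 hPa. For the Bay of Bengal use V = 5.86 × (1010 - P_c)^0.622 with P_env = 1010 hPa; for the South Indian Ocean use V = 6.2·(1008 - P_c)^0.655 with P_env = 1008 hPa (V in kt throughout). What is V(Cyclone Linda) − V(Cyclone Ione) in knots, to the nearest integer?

Cyclone Linda: ΔP = 59; V ≈ 5.86 × 59^0.622 ≈ 74.02 kt.
Cyclone Ione: ΔP = 88; V ≈ 6.2 × 88^0.655 ≈ 116.42 kt.
Difference ≈ 74.02 − 116.42 = -42.40 → -42 kt.

-42 kt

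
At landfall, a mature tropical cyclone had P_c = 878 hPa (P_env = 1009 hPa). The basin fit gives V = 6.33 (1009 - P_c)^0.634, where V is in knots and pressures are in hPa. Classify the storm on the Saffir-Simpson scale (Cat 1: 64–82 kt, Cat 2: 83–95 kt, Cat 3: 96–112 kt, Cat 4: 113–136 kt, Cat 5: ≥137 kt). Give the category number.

ΔP = 1009 − 878 = 131 hPa.
V ≈ 6.33 × 131^0.634 = 6.33 × 22.00 ≈ 139 kt.
139 kt falls in the Category 5 band.

5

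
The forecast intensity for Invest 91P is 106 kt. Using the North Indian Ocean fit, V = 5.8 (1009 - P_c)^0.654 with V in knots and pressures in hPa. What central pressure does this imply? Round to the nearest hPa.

ΔP = (V / 5.8)^(1/0.654) = (106/5.8)^1.529.
106/5.8 = 18.276; 18.276^1.529 ≈ 85.01 hPa.
P_c = 1009 − 85.01 = 923.99 ≈ 924 hPa.

924 hPa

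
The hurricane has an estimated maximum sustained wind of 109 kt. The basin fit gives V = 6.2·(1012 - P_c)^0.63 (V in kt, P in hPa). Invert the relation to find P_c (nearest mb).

917 mb

ΔP = (V / 6.2)^(1/0.63) = (109/6.2)^1.587.
109/6.2 = 17.581; 17.581^1.587 ≈ 94.68 mb.
P_c = 1012 − 94.68 = 917.32 ≈ 917 mb.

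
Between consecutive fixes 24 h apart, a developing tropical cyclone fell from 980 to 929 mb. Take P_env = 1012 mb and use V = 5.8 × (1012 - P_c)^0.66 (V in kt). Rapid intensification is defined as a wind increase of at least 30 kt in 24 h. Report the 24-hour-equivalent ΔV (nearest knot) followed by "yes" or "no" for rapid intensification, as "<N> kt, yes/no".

V₁: ΔP = 32, V ≈ 5.8 × 32^0.66 ≈ 57.13 kt.
V₂: ΔP = 83, V ≈ 5.8 × 83^0.66 ≈ 107.16 kt.
ΔV over 24 h = 50.03 kt → 24 h equivalent = 50.03 × 24/24 ≈ 50.03 kt.
50 kt ≥ 30 kt ⇒ rapid intensification.

50 kt, yes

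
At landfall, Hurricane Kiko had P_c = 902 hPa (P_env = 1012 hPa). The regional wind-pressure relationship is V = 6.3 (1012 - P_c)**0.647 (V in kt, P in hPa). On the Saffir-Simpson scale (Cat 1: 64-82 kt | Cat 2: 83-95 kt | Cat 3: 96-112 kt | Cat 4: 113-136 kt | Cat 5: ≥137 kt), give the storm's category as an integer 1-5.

ΔP = 1012 − 902 = 110 hPa.
V ≈ 6.3 × 110^0.647 = 6.3 × 20.93 ≈ 132 kt.
132 kt falls in the Category 4 band.

4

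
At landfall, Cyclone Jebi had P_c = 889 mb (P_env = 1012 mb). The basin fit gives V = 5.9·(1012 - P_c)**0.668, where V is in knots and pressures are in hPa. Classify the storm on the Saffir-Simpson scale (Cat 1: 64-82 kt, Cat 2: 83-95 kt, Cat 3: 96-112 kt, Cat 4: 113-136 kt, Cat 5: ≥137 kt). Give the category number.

ΔP = 1012 − 889 = 123 mb.
V ≈ 5.9 × 123^0.668 = 5.9 × 24.89 ≈ 147 kt.
147 kt falls in the Category 5 band.

5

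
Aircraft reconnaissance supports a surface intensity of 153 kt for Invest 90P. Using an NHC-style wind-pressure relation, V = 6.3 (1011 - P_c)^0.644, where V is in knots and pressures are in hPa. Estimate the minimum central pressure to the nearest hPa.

ΔP = (V / 6.3)^(1/0.644) = (153/6.3)^1.553.
153/6.3 = 24.286; 24.286^1.553 ≈ 141.63 hPa.
P_c = 1011 − 141.63 = 869.37 ≈ 869 hPa.

869 hPa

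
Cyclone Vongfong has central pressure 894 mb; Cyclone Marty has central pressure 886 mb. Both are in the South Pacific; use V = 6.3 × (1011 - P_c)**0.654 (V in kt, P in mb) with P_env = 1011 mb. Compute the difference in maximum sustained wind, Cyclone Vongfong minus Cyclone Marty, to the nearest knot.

Cyclone Vongfong: ΔP = 117; V ≈ 6.3 × 117^0.654 ≈ 141.88 kt.
Cyclone Marty: ΔP = 125; V ≈ 6.3 × 125^0.654 ≈ 148.16 kt.
Difference ≈ 141.88 − 148.16 = -6.28 → -6 kt.

-6 kt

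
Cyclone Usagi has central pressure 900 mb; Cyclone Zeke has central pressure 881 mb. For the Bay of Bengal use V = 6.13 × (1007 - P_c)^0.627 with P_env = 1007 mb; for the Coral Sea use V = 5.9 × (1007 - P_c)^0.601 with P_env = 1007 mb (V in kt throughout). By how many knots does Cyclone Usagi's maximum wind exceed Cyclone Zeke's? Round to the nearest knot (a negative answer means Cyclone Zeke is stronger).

Cyclone Usagi: ΔP = 107; V ≈ 6.13 × 107^0.627 ≈ 114.78 kt.
Cyclone Zeke: ΔP = 126; V ≈ 5.9 × 126^0.601 ≈ 107.94 kt.
Difference ≈ 114.78 − 107.94 = 6.84 → 7 kt.

7 kt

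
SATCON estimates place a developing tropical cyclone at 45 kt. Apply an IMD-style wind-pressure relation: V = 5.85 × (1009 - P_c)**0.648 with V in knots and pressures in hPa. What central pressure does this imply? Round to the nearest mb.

986 mb

ΔP = (V / 5.85)^(1/0.648) = (45/5.85)^1.543.
45/5.85 = 7.692; 7.692^1.543 ≈ 23.30 mb.
P_c = 1009 − 23.30 = 985.70 ≈ 986 mb.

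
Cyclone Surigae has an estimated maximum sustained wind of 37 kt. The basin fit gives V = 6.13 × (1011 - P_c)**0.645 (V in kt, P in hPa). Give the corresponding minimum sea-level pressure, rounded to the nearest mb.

ΔP = (V / 6.13)^(1/0.645) = (37/6.13)^1.550.
37/6.13 = 6.036; 6.036^1.550 ≈ 16.23 mb.
P_c = 1011 − 16.23 = 994.77 ≈ 995 mb.

995 mb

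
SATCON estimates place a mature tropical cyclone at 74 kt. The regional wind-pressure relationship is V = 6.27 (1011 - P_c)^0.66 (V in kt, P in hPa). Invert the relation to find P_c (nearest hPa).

ΔP = (V / 6.27)^(1/0.66) = (74/6.27)^1.515.
74/6.27 = 11.802; 11.802^1.515 ≈ 42.09 hPa.
P_c = 1011 − 42.09 = 968.91 ≈ 969 hPa.

969 hPa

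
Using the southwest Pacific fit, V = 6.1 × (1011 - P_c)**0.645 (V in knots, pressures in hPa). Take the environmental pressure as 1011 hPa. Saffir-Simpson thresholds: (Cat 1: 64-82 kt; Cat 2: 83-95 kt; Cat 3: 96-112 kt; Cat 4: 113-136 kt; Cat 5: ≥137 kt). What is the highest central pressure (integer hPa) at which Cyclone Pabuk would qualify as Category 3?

Category 3 begins at V = 96 kt.
Required ΔP = (96/6.1)^(1/0.645) = 15.738^1.550 ≈ 71.73 hPa.
P_c ≤ 1011 − 71.73 = 939.27, so the highest integer P_c is 939 hPa.

939 hPa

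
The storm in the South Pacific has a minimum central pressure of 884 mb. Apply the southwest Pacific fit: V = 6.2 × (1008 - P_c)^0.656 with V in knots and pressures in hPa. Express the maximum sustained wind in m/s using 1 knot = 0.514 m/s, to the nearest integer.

ΔP = 1008 − 884 = 124 mb.
V ≈ 6.2 × 124^0.656 = 6.2 × 23.620 ≈ 146.446 kt.
146.446 × 0.514 ≈ 75.27 m/s → 75 m/s.

75 m/s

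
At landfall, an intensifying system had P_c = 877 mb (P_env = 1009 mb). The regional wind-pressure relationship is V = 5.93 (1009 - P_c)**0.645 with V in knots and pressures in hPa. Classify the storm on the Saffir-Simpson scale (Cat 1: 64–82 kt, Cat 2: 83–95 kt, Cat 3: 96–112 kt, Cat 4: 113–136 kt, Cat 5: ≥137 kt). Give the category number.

5

ΔP = 1009 − 877 = 132 mb.
V ≈ 5.93 × 132^0.645 = 5.93 × 23.32 ≈ 138 kt.
138 kt falls in the Category 5 band.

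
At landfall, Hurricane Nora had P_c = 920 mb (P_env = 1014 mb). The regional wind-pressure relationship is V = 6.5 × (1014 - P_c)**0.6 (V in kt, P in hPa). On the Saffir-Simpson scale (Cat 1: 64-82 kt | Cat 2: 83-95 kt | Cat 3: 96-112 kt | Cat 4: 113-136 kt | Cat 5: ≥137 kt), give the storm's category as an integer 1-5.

3

ΔP = 1014 − 920 = 94 mb.
V ≈ 6.5 × 94^0.6 = 6.5 × 15.27 ≈ 99 kt.
99 kt falls in the Category 3 band.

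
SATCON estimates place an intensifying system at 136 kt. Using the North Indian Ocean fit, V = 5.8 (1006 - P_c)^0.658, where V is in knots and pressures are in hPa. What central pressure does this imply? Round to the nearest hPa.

885 hPa

ΔP = (V / 5.8)^(1/0.658) = (136/5.8)^1.520.
136/5.8 = 23.448; 23.448^1.520 ≈ 120.85 hPa.
P_c = 1006 − 120.85 = 885.15 ≈ 885 hPa.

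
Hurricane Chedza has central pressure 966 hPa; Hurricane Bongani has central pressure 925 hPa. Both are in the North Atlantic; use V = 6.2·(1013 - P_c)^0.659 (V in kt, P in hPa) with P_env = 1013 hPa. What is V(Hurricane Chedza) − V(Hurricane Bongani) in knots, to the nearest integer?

-40 kt

Hurricane Chedza: ΔP = 47; V ≈ 6.2 × 47^0.659 ≈ 78.40 kt.
Hurricane Bongani: ΔP = 88; V ≈ 6.2 × 88^0.659 ≈ 118.52 kt.
Difference ≈ 78.40 − 118.52 = -40.12 → -40 kt.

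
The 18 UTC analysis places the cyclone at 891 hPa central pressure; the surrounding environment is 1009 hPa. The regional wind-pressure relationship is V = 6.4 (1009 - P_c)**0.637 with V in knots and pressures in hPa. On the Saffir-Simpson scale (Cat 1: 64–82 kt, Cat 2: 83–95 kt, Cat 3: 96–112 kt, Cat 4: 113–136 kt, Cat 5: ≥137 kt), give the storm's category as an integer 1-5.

4

ΔP = 1009 − 891 = 118 hPa.
V ≈ 6.4 × 118^0.637 = 6.4 × 20.88 ≈ 134 kt.
134 kt falls in the Category 4 band.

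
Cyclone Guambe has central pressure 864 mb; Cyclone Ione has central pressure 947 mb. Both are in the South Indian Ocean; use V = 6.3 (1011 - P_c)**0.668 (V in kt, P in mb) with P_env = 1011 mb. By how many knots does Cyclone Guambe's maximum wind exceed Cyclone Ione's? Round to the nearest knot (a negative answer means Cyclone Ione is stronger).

Cyclone Guambe: ΔP = 147; V ≈ 6.3 × 147^0.668 ≈ 176.65 kt.
Cyclone Ione: ΔP = 64; V ≈ 6.3 × 64^0.668 ≈ 101.36 kt.
Difference ≈ 176.65 − 101.36 = 75.29 → 75 kt.

75 kt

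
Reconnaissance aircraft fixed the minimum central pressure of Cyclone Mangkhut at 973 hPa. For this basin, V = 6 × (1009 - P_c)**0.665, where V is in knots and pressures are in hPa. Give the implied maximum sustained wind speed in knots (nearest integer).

65 kt

ΔP = 1009 − 973 = 36 hPa.
36^0.665 ≈ 10.838.
V ≈ 6 × 10.838 ≈ 65.0 kt.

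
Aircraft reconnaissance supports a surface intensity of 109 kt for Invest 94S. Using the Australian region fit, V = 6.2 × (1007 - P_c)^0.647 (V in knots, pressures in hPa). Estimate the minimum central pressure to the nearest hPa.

ΔP = (V / 6.2)^(1/0.647) = (109/6.2)^1.546.
109/6.2 = 17.581; 17.581^1.546 ≈ 84.01 hPa.
P_c = 1007 − 84.01 = 922.99 ≈ 923 hPa.

923 hPa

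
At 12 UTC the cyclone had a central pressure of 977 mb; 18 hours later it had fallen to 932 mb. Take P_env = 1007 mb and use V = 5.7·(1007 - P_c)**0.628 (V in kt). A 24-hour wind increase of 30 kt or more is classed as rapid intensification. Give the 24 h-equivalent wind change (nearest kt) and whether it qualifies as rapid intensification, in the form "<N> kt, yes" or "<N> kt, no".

50 kt, yes

V₁: ΔP = 30, V ≈ 5.7 × 30^0.628 ≈ 48.25 kt.
V₂: ΔP = 75, V ≈ 5.7 × 75^0.628 ≈ 85.79 kt.
ΔV over 18 h = 37.54 kt → 24 h equivalent = 37.54 × 24/18 ≈ 50.05 kt.
50 kt ≥ 30 kt ⇒ rapid intensification.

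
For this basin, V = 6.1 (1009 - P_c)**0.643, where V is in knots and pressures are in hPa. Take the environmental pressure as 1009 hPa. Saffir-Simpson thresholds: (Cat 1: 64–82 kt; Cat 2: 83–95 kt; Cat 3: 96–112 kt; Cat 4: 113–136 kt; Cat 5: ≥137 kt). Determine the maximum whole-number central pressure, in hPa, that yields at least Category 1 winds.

Category 1 begins at V = 64 kt.
Required ΔP = (64/6.1)^(1/0.643) = 10.492^1.555 ≈ 38.69 hPa.
P_c ≤ 1009 − 38.69 = 970.31, so the highest integer P_c is 970 hPa.

970 hPa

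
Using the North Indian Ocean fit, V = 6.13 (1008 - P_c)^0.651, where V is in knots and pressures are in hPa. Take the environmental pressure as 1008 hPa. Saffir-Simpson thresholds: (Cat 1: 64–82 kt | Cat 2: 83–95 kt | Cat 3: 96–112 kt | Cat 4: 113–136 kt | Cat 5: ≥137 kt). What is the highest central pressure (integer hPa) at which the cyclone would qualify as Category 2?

Category 2 begins at V = 83 kt.
Required ΔP = (83/6.13)^(1/0.651) = 13.540^1.536 ≈ 54.74 hPa.
P_c ≤ 1008 − 54.74 = 953.26, so the highest integer P_c is 953 hPa.

953 hPa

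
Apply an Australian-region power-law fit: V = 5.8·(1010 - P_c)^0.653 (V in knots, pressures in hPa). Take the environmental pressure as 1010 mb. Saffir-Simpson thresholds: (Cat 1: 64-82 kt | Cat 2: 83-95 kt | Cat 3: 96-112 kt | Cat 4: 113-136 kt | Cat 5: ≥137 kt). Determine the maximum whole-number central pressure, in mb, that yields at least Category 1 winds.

970 mb

Category 1 begins at V = 64 kt.
Required ΔP = (64/5.8)^(1/0.653) = 11.034^1.531 ≈ 39.52 mb.
P_c ≤ 1010 − 39.52 = 970.48, so the highest integer P_c is 970 mb.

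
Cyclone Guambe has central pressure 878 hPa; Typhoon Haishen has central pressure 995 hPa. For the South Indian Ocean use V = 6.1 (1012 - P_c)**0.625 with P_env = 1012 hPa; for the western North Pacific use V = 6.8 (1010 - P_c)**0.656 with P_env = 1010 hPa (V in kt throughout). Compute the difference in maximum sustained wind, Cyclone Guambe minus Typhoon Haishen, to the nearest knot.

Cyclone Guambe: ΔP = 134; V ≈ 6.1 × 134^0.625 ≈ 130.25 kt.
Typhoon Haishen: ΔP = 15; V ≈ 6.8 × 15^0.656 ≈ 40.18 kt.
Difference ≈ 130.25 − 40.18 = 90.07 → 90 kt.

90 kt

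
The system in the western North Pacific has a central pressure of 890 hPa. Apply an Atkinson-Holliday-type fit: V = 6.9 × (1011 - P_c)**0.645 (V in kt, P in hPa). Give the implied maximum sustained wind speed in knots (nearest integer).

152 kt

ΔP = 1011 − 890 = 121 hPa.
121^0.645 ≈ 22.049.
V ≈ 6.9 × 22.049 ≈ 152.1 kt.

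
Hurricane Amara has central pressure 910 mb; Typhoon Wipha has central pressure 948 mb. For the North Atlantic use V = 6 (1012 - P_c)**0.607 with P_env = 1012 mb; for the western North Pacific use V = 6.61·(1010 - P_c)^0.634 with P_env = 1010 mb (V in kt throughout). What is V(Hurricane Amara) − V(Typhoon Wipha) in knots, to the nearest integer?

Hurricane Amara: ΔP = 102; V ≈ 6 × 102^0.607 ≈ 99.40 kt.
Typhoon Wipha: ΔP = 62; V ≈ 6.61 × 62^0.634 ≈ 90.49 kt.
Difference ≈ 99.40 − 90.49 = 8.91 → 9 kt.

9 kt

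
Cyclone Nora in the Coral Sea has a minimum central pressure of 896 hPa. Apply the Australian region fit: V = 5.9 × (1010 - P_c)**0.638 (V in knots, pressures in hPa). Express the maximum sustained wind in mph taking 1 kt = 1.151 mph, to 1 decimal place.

139.4 mph

ΔP = 1010 − 896 = 114 hPa.
V ≈ 5.9 × 114^0.638 = 5.9 × 20.526 ≈ 121.104 kt.
121.104 × 1.151 ≈ 139.39 mph → 139.4 mph.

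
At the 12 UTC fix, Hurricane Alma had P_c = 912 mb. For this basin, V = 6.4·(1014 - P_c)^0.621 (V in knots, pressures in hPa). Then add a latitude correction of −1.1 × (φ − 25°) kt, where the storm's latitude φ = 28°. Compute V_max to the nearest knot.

ΔP = 1014 − 912 = 102 mb.
102^0.621 ≈ 17.674.
V ≈ 6.4 × 17.674 ≈ 113.1 kt.
Latitude correction: −1.1 × (28 − 25) = -3.3 kt.
Corrected V ≈ 109.8 kt → 110 kt.

110 kt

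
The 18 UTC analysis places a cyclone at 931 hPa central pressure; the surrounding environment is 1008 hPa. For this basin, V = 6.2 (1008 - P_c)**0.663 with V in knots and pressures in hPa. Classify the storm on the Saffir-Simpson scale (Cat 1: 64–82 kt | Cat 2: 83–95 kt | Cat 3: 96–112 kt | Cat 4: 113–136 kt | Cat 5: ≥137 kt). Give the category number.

3

ΔP = 1008 − 931 = 77 hPa.
V ≈ 6.2 × 77^0.663 = 6.2 × 17.81 ≈ 110 kt.
110 kt falls in the Category 3 band.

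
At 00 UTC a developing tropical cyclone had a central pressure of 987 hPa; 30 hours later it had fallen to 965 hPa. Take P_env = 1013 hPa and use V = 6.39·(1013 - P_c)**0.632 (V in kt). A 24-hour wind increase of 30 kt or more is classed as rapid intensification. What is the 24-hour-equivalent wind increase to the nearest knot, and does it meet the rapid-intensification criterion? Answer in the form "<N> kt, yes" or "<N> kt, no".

V₁: ΔP = 26, V ≈ 6.39 × 26^0.632 ≈ 50.09 kt.
V₂: ΔP = 48, V ≈ 6.39 × 48^0.632 ≈ 73.80 kt.
ΔV over 30 h = 23.71 kt → 24 h equivalent = 23.71 × 24/30 ≈ 18.97 kt.
19 kt < 30 kt ⇒ not rapid intensification.

19 kt, no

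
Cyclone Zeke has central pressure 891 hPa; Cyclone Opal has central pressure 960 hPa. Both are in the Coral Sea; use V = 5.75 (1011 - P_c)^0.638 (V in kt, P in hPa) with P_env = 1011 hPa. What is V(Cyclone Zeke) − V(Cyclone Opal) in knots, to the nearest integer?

Cyclone Zeke: ΔP = 120; V ≈ 5.75 × 120^0.638 ≈ 121.95 kt.
Cyclone Opal: ΔP = 51; V ≈ 5.75 × 51^0.638 ≈ 70.65 kt.
Difference ≈ 121.95 − 70.65 = 51.30 → 51 kt.

51 kt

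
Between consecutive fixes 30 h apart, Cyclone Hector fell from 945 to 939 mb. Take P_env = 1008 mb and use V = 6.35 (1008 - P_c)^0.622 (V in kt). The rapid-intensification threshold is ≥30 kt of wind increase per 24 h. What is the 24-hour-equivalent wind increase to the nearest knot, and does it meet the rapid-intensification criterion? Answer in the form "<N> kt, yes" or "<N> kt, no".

V₁: ΔP = 63, V ≈ 6.35 × 63^0.622 ≈ 83.55 kt.
V₂: ΔP = 69, V ≈ 6.35 × 69^0.622 ≈ 88.42 kt.
ΔV over 30 h = 4.87 kt → 24 h equivalent = 4.87 × 24/30 ≈ 3.90 kt.
4 kt < 30 kt ⇒ not rapid intensification.

4 kt, no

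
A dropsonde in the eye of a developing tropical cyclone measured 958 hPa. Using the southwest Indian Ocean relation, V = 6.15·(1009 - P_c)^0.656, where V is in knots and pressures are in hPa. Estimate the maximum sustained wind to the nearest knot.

81 kt

ΔP = 1009 − 958 = 51 hPa.
51^0.656 ≈ 13.188.
V ≈ 6.15 × 13.188 ≈ 81.1 kt.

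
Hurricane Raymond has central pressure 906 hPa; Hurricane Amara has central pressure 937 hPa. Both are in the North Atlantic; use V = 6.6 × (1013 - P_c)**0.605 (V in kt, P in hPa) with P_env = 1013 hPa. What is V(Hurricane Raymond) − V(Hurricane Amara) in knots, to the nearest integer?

Hurricane Raymond: ΔP = 107; V ≈ 6.6 × 107^0.605 ≈ 111.51 kt.
Hurricane Amara: ΔP = 76; V ≈ 6.6 × 76^0.605 ≈ 90.66 kt.
Difference ≈ 111.51 − 90.66 = 20.85 → 21 kt.

21 kt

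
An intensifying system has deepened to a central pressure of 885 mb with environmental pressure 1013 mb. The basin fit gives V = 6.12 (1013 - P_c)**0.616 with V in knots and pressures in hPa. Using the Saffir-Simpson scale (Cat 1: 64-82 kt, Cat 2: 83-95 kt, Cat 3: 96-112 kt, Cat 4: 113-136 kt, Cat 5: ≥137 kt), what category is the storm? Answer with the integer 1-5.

4

ΔP = 1013 − 885 = 128 mb.
V ≈ 6.12 × 128^0.616 = 6.12 × 19.86 ≈ 122 kt.
122 kt falls in the Category 4 band.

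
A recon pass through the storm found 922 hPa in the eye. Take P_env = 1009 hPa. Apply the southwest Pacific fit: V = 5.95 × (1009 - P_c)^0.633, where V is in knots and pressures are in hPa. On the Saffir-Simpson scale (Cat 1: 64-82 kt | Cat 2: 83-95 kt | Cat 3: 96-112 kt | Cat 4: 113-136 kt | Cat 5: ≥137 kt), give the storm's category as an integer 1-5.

3

ΔP = 1009 − 922 = 87 hPa.
V ≈ 5.95 × 87^0.633 = 5.95 × 16.89 ≈ 101 kt.
101 kt falls in the Category 3 band.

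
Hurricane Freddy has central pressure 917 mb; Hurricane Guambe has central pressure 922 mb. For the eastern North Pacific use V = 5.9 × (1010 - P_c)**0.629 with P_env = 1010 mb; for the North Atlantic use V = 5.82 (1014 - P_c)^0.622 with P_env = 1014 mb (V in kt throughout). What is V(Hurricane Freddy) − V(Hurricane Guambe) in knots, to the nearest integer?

5 kt

Hurricane Freddy: ΔP = 93; V ≈ 5.9 × 93^0.629 ≈ 102.10 kt.
Hurricane Guambe: ΔP = 92; V ≈ 5.82 × 92^0.622 ≈ 96.92 kt.
Difference ≈ 102.10 − 96.92 = 5.18 → 5 kt.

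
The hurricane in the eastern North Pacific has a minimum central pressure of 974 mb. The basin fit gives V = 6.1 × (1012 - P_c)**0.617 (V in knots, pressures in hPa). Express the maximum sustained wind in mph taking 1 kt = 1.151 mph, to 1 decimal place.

66.2 mph

ΔP = 1012 − 974 = 38 mb.
V ≈ 6.1 × 38^0.617 = 6.1 × 9.435 ≈ 57.551 kt.
57.551 × 1.151 ≈ 66.24 mph → 66.2 mph.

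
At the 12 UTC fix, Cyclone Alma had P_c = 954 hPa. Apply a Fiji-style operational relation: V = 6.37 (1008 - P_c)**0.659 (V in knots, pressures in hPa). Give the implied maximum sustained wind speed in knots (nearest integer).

88 kt

ΔP = 1008 − 954 = 54 hPa.
54^0.659 ≈ 13.856.
V ≈ 6.37 × 13.856 ≈ 88.3 kt.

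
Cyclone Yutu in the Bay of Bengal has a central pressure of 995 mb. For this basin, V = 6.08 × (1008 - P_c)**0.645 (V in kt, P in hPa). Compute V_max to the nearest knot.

32 kt

ΔP = 1008 − 995 = 13 mb.
13^0.645 ≈ 5.230.
V ≈ 6.08 × 5.230 ≈ 31.8 kt.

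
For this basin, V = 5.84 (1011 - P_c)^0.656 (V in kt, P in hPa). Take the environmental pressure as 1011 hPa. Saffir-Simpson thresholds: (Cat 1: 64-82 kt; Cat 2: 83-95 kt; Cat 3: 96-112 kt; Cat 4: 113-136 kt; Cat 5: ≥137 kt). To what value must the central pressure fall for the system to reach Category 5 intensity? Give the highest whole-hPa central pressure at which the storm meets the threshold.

Category 5 begins at V = 137 kt.
Required ΔP = (137/5.84)^(1/0.656) = 23.459^1.524 ≈ 122.71 hPa.
P_c ≤ 1011 − 122.71 = 888.29, so the highest integer P_c is 888 hPa.

888 hPa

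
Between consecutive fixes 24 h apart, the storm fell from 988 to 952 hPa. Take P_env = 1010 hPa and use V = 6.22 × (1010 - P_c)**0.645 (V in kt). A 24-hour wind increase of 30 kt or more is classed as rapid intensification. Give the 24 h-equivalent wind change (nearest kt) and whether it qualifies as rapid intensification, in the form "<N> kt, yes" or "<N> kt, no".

V₁: ΔP = 22, V ≈ 6.22 × 22^0.645 ≈ 45.67 kt.
V₂: ΔP = 58, V ≈ 6.22 × 58^0.645 ≈ 85.35 kt.
ΔV over 24 h = 39.68 kt → 24 h equivalent = 39.68 × 24/24 ≈ 39.68 kt.
40 kt ≥ 30 kt ⇒ rapid intensification.

40 kt, yes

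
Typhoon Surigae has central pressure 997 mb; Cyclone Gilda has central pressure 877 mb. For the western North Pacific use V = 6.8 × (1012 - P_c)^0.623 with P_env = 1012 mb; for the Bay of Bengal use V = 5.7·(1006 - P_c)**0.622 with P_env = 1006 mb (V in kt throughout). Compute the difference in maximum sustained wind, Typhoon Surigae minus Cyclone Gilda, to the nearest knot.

Typhoon Surigae: ΔP = 15; V ≈ 6.8 × 15^0.623 ≈ 36.75 kt.
Cyclone Gilda: ΔP = 129; V ≈ 5.7 × 129^0.622 ≈ 117.13 kt.
Difference ≈ 36.75 − 117.13 = -80.38 → -80 kt.

-80 kt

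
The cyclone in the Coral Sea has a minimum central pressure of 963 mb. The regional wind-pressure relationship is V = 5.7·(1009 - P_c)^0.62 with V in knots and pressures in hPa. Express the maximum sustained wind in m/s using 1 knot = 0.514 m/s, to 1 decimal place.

31.5 m/s

ΔP = 1009 − 963 = 46 mb.
V ≈ 5.7 × 46^0.62 = 5.7 × 10.738 ≈ 61.205 kt.
61.205 × 0.514 ≈ 31.46 m/s → 31.5 m/s.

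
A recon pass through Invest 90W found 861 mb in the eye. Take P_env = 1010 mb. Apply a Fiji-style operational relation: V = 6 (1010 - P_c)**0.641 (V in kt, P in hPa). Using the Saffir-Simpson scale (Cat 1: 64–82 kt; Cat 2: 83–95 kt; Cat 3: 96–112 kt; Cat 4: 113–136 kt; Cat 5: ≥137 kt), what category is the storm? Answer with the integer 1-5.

ΔP = 1010 − 861 = 149 mb.
V ≈ 6 × 149^0.641 = 6 × 24.72 ≈ 148 kt.
148 kt falls in the Category 5 band.

5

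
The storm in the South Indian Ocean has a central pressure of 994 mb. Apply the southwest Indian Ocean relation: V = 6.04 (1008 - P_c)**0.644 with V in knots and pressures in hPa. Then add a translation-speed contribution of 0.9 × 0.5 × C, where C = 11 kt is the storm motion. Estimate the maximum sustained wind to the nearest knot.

38 kt

ΔP = 1008 − 994 = 14 mb.
14^0.644 ≈ 5.472.
V ≈ 6.04 × 5.472 ≈ 33.0 kt.
Translation term: 0.9 × 0.5 × 11 = 4.95 kt.
Corrected V ≈ 37.95 kt → 38 kt.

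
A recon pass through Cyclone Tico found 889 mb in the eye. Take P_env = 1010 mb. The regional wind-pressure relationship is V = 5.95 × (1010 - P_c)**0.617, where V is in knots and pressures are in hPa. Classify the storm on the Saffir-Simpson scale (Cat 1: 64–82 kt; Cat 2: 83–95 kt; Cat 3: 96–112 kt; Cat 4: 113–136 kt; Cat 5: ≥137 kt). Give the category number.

ΔP = 1010 − 889 = 121 mb.
V ≈ 5.95 × 121^0.617 = 5.95 × 19.28 ≈ 115 kt.
115 kt falls in the Category 4 band.

4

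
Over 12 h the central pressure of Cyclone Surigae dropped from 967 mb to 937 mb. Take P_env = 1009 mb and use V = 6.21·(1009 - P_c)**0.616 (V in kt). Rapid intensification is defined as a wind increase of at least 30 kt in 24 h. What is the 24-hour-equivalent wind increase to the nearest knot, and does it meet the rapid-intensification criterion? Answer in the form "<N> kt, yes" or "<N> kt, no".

V₁: ΔP = 42, V ≈ 6.21 × 42^0.616 ≈ 62.09 kt.
V₂: ΔP = 72, V ≈ 6.21 × 72^0.616 ≈ 86.54 kt.
ΔV over 12 h = 24.45 kt → 24 h equivalent = 24.45 × 24/12 ≈ 48.90 kt.
49 kt ≥ 30 kt ⇒ rapid intensification.

49 kt, yes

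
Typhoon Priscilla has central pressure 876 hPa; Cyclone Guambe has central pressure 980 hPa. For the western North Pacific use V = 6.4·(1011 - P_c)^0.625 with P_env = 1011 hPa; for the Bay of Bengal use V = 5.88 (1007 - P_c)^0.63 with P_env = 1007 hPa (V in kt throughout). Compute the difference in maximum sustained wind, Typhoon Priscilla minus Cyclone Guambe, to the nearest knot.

90 kt

Typhoon Priscilla: ΔP = 135; V ≈ 6.4 × 135^0.625 ≈ 137.29 kt.
Cyclone Guambe: ΔP = 27; V ≈ 5.88 × 27^0.63 ≈ 46.90 kt.
Difference ≈ 137.29 − 46.90 = 90.39 → 90 kt.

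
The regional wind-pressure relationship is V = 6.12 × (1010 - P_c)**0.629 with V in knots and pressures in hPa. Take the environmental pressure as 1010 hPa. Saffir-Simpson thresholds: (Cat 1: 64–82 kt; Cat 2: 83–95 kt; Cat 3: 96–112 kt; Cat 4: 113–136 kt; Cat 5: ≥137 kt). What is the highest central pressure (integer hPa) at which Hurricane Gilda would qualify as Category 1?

968 hPa

Category 1 begins at V = 64 kt.
Required ΔP = (64/6.12)^(1/0.629) = 10.458^1.590 ≈ 41.76 hPa.
P_c ≤ 1010 − 41.76 = 968.24, so the highest integer P_c is 968 hPa.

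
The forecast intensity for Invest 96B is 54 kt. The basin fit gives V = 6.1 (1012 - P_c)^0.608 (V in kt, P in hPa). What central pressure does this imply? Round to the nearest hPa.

ΔP = (V / 6.1)^(1/0.608) = (54/6.1)^1.645.
54/6.1 = 8.852; 8.852^1.645 ≈ 36.11 hPa.
P_c = 1012 − 36.11 = 975.89 ≈ 976 hPa.

976 hPa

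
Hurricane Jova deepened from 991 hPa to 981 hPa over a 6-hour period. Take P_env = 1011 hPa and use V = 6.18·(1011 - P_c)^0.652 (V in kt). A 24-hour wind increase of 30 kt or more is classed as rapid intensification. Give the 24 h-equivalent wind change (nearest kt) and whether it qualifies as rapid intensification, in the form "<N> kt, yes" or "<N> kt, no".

V₁: ΔP = 20, V ≈ 6.18 × 20^0.652 ≈ 43.58 kt.
V₂: ΔP = 30, V ≈ 6.18 × 30^0.652 ≈ 56.76 kt.
ΔV over 6 h = 13.18 kt → 24 h equivalent = 13.18 × 24/6 ≈ 52.72 kt.
53 kt ≥ 30 kt ⇒ rapid intensification.

53 kt, yes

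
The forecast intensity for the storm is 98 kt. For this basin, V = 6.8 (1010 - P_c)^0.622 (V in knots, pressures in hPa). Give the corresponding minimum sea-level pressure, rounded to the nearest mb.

ΔP = (V / 6.8)^(1/0.622) = (98/6.8)^1.608.
98/6.8 = 14.412; 14.412^1.608 ≈ 72.93 mb.
P_c = 1010 − 72.93 = 937.07 ≈ 937 mb.

937 mb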